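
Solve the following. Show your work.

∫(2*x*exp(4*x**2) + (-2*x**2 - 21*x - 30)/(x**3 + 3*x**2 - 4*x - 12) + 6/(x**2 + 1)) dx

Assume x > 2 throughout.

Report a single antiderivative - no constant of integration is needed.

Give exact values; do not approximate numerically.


Step 1. Rewrite: now ∫(2*x*exp(4*x**2)) dx + ∫((-2*x**2 - 21*x - 30)/(x**3 + 3*x**2 - 4*x - 12)) dx + ∫(6/(x**2 + 1)) dx.
Step 2. Evaluate the standard form: now 6*atan(x) + ∫(2*x*exp(4*x**2)) dx + ∫((-2*x**2 - 21*x - 30)/(x**3 + 3*x**2 - 4*x - 12)) dx.
Step 3. Substitute u = x**2, turning ∫(2*x*exp(4*x**2)) dx into ∫(exp(4*u)) du: now 6*atan(x) + ∫((-2*x**2 - 21*x - 30)/(x**3 + 3*x**2 - 4*x - 12)) dx + ∫(exp(4*u)) du.
Step 4. Evaluate the standard form: now exp(4*u)/4 + 6*atan(x) + ∫((-2*x**2 - 21*x - 30)/(x**3 + 3*x**2 - 4*x - 12)) dx.
Step 5. Substitute back u = x**2: now exp(4*x**2)/4 + 6*atan(x) + ∫((-2*x**2 - 21*x - 30)/(x**3 + 3*x**2 - 4*x - 12)) dx.
Step 6. Decompose ∫((-2*x**2 - 21*x - 30)/(x**3 + 3*x**2 - 4*x - 12)) dx by partial fractions, (-2*x**2 - 21*x - 30)/(x**3 + 3*x**2 - 4*x - 12) = 3/(x + 3) - 1/(x + 2) - 4/(x - 2): now exp(4*x**2)/4 + 6*atan(x) + ∫(-4/(x - 2)) dx + ∫(-1/(x + 2)) dx + ∫(3/(x + 3)) dx.
Step 7. Evaluate the standard form [assuming x > -2]: now exp(4*x**2)/4 - log(x + 2) + 6*atan(x) + ∫(-4/(x - 2)) dx + ∫(3/(x + 3)) dx.
Step 8. Evaluate the standard form [assuming x > -3]: now exp(4*x**2)/4 - log(x + 2) + 3*log(x + 3) + 6*atan(x) + ∫(-4/(x - 2)) dx.
Step 9. Evaluate the standard form [assuming x > 2]: now exp(4*x**2)/4 - 4*log(x - 2) - log(x + 2) + 3*log(x + 3) + 6*atan(x).
Answer: exp(4*x**2)/4 - 4*log(x - 2) - log(x + 2) + 3*log(x + 3) + 6*atan(x).


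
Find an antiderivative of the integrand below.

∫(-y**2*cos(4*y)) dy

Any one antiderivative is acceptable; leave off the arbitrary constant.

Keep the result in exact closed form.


Answer: -y**2*sin(4*y)/4 - y*cos(4*y)/8 + sin(4*y)/32.


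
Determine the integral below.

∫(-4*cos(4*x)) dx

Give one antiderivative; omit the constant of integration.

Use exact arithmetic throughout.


Answer: -sin(4*x).


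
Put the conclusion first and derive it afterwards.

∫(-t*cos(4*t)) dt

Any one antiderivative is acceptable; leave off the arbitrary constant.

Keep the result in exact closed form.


The answer is -t*sin(4*t)/4 - cos(4*t)/16.
Step 1. Integrate ∫(-t*cos(4*t)) dt by parts with u = t, dv = (-cos(4*t)) dt, so v = -sin(4*t)/4: now -t*sin(4*t)/4 + ∫(sin(4*t)/4) dt.
Step 2. Evaluate the standard form: now -t*sin(4*t)/4 - cos(4*t)/16.
Answer: -t*sin(4*t)/4 - cos(4*t)/16.


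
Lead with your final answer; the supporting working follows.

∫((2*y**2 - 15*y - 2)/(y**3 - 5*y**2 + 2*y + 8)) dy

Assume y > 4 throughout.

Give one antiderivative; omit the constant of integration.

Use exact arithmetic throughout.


The answer is -3*log(y - 4) + 4*log(y - 2) + log(y + 1).
Step 1. Decompose ∫((2*y**2 - 15*y - 2)/(y**3 - 5*y**2 + 2*y + 8)) dy by partial fractions, (2*y**2 - 15*y - 2)/(y**3 - 5*y**2 + 2*y + 8) = 1/(y + 1) + 4/(y - 2) - 3/(y - 4): now ∫(-3/(y - 4)) dy + ∫(4/(y - 2)) dy + ∫(1/(y + 1)) dy.
Step 2. Evaluate the standard form [assuming y > 2]: now 4*log(y - 2) + ∫(-3/(y - 4)) dy + ∫(1/(y + 1)) dy.
Step 3. Evaluate the standard form [assuming y > 4]: now -3*log(y - 4) + 4*log(y - 2) + ∫(1/(y + 1)) dy.
Step 4. Evaluate the standard form [assuming y > -1]: now -3*log(y - 4) + 4*log(y - 2) + log(y + 1).
Answer: -3*log(y - 4) + 4*log(y - 2) + log(y + 1).


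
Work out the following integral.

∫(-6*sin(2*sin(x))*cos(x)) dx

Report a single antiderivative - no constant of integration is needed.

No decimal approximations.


Answer: 3*cos(2*sin(x)).


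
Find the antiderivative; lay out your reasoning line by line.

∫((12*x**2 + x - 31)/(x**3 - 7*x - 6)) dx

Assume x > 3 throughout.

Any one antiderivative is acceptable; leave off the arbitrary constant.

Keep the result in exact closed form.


Step 1. Decompose ∫((12*x**2 + x - 31)/(x**3 - 7*x - 6)) dx by partial fractions, (12*x**2 + x - 31)/(x**3 - 7*x - 6) = 3/(x + 2) + 5/(x + 1) + 4/(x - 3): now ∫(4/(x - 3)) dx + ∫(5/(x + 1)) dx + ∫(3/(x + 2)) dx.
Step 2. Evaluate the standard form [assuming x > -2]: now 3*log(x + 2) + ∫(4/(x - 3)) dx + ∫(5/(x + 1)) dx.
Step 3. Evaluate the standard form [assuming x > -1]: now 5*log(x + 1) + 3*log(x + 2) + ∫(4/(x - 3)) dx.
Step 4. Evaluate the standard form [assuming x > 3]: now 4*log(x - 3) + 5*log(x + 1) + 3*log(x + 2).
Answer: 4*log(x - 3) + 5*log(x + 1) + 3*log(x + 2).


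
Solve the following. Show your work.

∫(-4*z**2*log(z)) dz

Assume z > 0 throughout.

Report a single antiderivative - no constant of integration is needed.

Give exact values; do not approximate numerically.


Step 1. Integrate ∫(-4*z**2*log(z)) dz by parts with u = log(z), dv = (-4*z**2) dz, so v = -4*z**3/3 [assuming z > 0]: now -4*z**3*log(z)/3 + ∫(4*z**2/3) dz.
Step 2. Evaluate the standard form: now -4*z**3*log(z)/3 + 4*z**3/9.
Answer: -4*z**3*log(z)/3 + 4*z**3/9.


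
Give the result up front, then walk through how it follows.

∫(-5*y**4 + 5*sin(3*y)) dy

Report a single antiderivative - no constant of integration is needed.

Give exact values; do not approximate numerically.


The answer is -y**5 - 5*cos(3*y)/3.
Step 1. Rewrite: now ∫(-5*y**4) dy + ∫(5*sin(3*y)) dy.
Step 2. Evaluate the standard form: now -y**5 + ∫(5*sin(3*y)) dy.
Step 3. Evaluate the standard form: now -y**5 - 5*cos(3*y)/3.
Answer: -y**5 - 5*cos(3*y)/3.


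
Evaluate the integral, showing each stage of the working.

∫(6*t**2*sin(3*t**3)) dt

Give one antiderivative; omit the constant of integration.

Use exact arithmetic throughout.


Step 1. Substitute u = t**3, turning ∫(6*t**2*sin(3*t**3)) dt into ∫(2*sin(3*u)) du: now ∫(2*sin(3*u)) du.
Step 2. Evaluate the standard form: now -2*cos(3*u)/3.
Step 3. Substitute back u = t**3: now -2*cos(3*t**3)/3.
Answer: -2*cos(3*t**3)/3.


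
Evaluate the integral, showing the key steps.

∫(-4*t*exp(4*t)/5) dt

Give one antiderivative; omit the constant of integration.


Step 1. Integrate ∫(-4*t*exp(4*t)/5) dt by parts with u = t, dv = (-4*exp(4*t)/5) dt, so v = -exp(4*t)/5: now -t*exp(4*t)/5 + ∫(exp(4*t)/5) dt.
Step 2. Evaluate the standard form: now -t*exp(4*t)/5 + exp(4*t)/20.
Answer: -t*exp(4*t)/5 + exp(4*t)/20.


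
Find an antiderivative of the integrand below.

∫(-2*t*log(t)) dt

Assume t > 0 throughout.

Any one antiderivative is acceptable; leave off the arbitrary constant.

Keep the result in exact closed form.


Answer: -t**2*log(t) + t**2/2.


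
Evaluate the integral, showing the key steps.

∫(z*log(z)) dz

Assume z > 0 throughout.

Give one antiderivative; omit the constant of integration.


Step 1. Integrate ∫(z*log(z)) dz by parts with u = log(z), dv = (z) dz, so v = z**2/2 [assuming z > 0]: now z**2*log(z)/2 + ∫(-z/2) dz.
Step 2. Evaluate the standard form: now z**2*log(z)/2 - z**2/4.
Answer: z**2*log(z)/2 - z**2/4.


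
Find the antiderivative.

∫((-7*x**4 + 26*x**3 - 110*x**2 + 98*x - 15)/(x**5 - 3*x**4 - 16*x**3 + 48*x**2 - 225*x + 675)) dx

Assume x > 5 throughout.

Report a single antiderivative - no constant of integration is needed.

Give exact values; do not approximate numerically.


Answer: -5*log(x - 5) + 2*log(x - 3) - 4*log(x + 5) + 4*atan(x/3)/3.


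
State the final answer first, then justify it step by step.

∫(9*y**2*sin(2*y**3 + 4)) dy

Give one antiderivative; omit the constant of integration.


The answer is -3*cos(2*y**3 + 4)/2.
Step 1. Substitute u = y**3 + 2, turning ∫(9*y**2*sin(2*y**3 + 4)) dy into ∫(3*sin(2*u)) du: now ∫(3*sin(2*u)) du.
Step 2. Evaluate the standard form: now -3*cos(2*u)/2.
Step 3. Substitute back u = y**3 + 2: now -3*cos(2*y**3 + 4)/2.
Answer: -3*cos(2*y**3 + 4)/2.


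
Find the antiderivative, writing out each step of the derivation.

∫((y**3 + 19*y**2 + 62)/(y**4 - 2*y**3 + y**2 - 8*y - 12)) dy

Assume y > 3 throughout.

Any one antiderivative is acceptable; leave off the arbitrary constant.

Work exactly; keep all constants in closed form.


Step 1. Decompose ∫((y**3 + 19*y**2 + 62)/(y**4 - 2*y**3 + y**2 - 8*y - 12)) dy by partial fractions, (y**3 + 19*y**2 + 62)/(y**4 - 2*y**3 + y**2 - 8*y - 12) = 2/(y**2 + 4) - 4/(y + 1) + 5/(y - 3): now ∫(5/(y - 3)) dy + ∫(-4/(y + 1)) dy + ∫(2/(y**2 + 4)) dy.
Step 2. Evaluate the standard form [assuming y > 3]: now 5*log(y - 3) + ∫(-4/(y + 1)) dy + ∫(2/(y**2 + 4)) dy.
Step 3. Evaluate the standard form [assuming y > -1]: now 5*log(y - 3) - 4*log(y + 1) + ∫(2/(y**2 + 4)) dy.
Step 4. Evaluate the standard form: now 5*log(y - 3) - 4*log(y + 1) + atan(y/2).
Answer: 5*log(y - 3) - 4*log(y + 1) + atan(y/2).


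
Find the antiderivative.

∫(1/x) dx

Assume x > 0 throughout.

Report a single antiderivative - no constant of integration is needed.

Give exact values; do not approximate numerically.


Answer: log(x).


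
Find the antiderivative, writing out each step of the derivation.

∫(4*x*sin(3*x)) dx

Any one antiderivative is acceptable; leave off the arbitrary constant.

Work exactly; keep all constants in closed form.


Step 1. Integrate ∫(4*x*sin(3*x)) dx by parts with u = x, dv = (4*sin(3*x)) dx, so v = -4*cos(3*x)/3: now -4*x*cos(3*x)/3 + ∫(4*cos(3*x)/3) dx.
Step 2. Evaluate the standard form: now -4*x*cos(3*x)/3 + 4*sin(3*x)/9.
Answer: -4*x*cos(3*x)/3 + 4*sin(3*x)/9.


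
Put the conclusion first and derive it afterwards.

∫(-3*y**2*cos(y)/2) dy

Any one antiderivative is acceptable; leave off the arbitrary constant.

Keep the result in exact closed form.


The answer is -3*y**2*sin(y)/2 - 3*y*cos(y) + 3*sin(y).
Step 1. Integrate ∫(-3*y**2*cos(y)/2) dy by parts with u = y**2, dv = (-3*cos(y)/2) dy, so v = -3*sin(y)/2: now -3*y**2*sin(y)/2 + ∫(3*y*sin(y)) dy.
Step 2. Integrate ∫(3*y*sin(y)) dy by parts with u = y, dv = (3*sin(y)) dy, so v = -3*cos(y): now -3*y**2*sin(y)/2 - 3*y*cos(y) + ∫(3*cos(y)) dy.
Step 3. Evaluate the standard form: now -3*y**2*sin(y)/2 - 3*y*cos(y) + 3*sin(y).
Answer: -3*y**2*sin(y)/2 - 3*y*cos(y) + 3*sin(y).


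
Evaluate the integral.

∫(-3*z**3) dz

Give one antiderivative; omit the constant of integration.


Answer: -3*z**4/4.


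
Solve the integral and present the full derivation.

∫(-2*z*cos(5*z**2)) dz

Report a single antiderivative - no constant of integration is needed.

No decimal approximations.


Step 1. Substitute u = z**2, turning ∫(-2*z*cos(5*z**2)) dz into ∫(-cos(5*u)) du: now ∫(-cos(5*u)) du.
Step 2. Evaluate the standard form: now -sin(5*u)/5.
Step 3. Substitute back u = z**2: now -sin(5*z**2)/5.
Answer: -sin(5*z**2)/5.


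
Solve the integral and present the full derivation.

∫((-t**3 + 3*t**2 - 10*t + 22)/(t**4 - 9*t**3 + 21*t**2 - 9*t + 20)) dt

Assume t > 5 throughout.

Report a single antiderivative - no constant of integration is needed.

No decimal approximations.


Step 1. Decompose ∫((-t**3 + 3*t**2 - 10*t + 22)/(t**4 - 9*t**3 + 21*t**2 - 9*t + 20)) dt by partial fractions, (-t**3 + 3*t**2 - 10*t + 22)/(t**4 - 9*t**3 + 21*t**2 - 9*t + 20) = 1/(t**2 + 1) + 2/(t - 4) - 3/(t - 5): now ∫(-3/(t - 5)) dt + ∫(2/(t - 4)) dt + ∫(1/(t**2 + 1)) dt.
Step 2. Evaluate the standard form [assuming t > 5]: now -3*log(t - 5) + ∫(2/(t - 4)) dt + ∫(1/(t**2 + 1)) dt.
Step 3. Evaluate the standard form [assuming t > 4]: now -3*log(t - 5) + 2*log(t - 4) + ∫(1/(t**2 + 1)) dt.
Step 4. Evaluate the standard form: now -3*log(t - 5) + 2*log(t - 4) + atan(t).
Answer: -3*log(t - 5) + 2*log(t - 4) + atan(t).


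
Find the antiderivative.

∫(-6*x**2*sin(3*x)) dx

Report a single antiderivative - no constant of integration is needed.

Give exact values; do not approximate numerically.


Answer: 2*x**2*cos(3*x) - 4*x*sin(3*x)/3 - 4*cos(3*x)/9.


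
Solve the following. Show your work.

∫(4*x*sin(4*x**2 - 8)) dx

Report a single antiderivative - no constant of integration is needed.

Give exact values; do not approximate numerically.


Step 1. Substitute u = x**2 - 2, turning ∫(4*x*sin(4*x**2 - 8)) dx into ∫(2*sin(4*u)) du: now ∫(2*sin(4*u)) du.
Step 2. Evaluate the standard form: now -cos(4*u)/2.
Step 3. Substitute back u = x**2 - 2: now -cos(4*x**2 - 8)/2.
Answer: -cos(4*x**2 - 8)/2.


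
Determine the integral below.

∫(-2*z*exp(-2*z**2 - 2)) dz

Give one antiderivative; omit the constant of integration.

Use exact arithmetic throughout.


Answer: exp(-2*z**2 - 2)/2.


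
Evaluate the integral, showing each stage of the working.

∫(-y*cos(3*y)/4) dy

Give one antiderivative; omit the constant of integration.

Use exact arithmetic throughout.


Step 1. Integrate ∫(-y*cos(3*y)/4) dy by parts with u = y, dv = (-cos(3*y)/4) dy, so v = -sin(3*y)/12: now -y*sin(3*y)/12 + ∫(sin(3*y)/12) dy.
Step 2. Evaluate the standard form: now -y*sin(3*y)/12 - cos(3*y)/36.
Answer: -y*sin(3*y)/12 - cos(3*y)/36.


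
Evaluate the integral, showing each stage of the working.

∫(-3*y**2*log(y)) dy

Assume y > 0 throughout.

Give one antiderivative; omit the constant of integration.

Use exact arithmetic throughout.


Step 1. Integrate ∫(-3*y**2*log(y)) dy by parts with u = log(y), dv = (-3*y**2) dy, so v = -y**3 [assuming y > 0]: now -y**3*log(y) + ∫(y**2) dy.
Step 2. Evaluate the standard form: now -y**3*log(y) + y**3/3.
Answer: -y**3*log(y) + y**3/3.


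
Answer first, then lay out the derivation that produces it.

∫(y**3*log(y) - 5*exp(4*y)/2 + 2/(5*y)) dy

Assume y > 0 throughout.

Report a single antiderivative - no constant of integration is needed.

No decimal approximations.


The answer is y**4*log(y)/4 - y**4/16 - 5*exp(4*y)/8 + 2*log(y)/5.
Step 1. Rewrite: now ∫(2/(5*y)) dy + ∫(y**3*log(y)) dy + ∫(-5*exp(4*y)/2) dy.
Step 2. Evaluate the standard form [assuming y > 0]: now 2*log(y)/5 + ∫(y**3*log(y)) dy + ∫(-5*exp(4*y)/2) dy.
Step 3. Evaluate the standard form: now -5*exp(4*y)/8 + 2*log(y)/5 + ∫(y**3*log(y)) dy.
Step 4. Integrate ∫(y**3*log(y)) dy by parts with u = log(y), dv = (y**3) dy, so v = y**4/4 [assuming y > 0]: now y**4*log(y)/4 - 5*exp(4*y)/8 + 2*log(y)/5 + ∫(-y**3/4) dy.
Step 5. Evaluate the standard form: now y**4*log(y)/4 - y**4/16 - 5*exp(4*y)/8 + 2*log(y)/5.
Answer: y**4*log(y)/4 - y**4/16 - 5*exp(4*y)/8 + 2*log(y)/5.


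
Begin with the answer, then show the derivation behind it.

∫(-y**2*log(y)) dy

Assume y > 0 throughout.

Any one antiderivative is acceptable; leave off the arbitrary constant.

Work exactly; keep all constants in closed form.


The answer is -y**3*log(y)/3 + y**3/9.
Step 1. Integrate ∫(-y**2*log(y)) dy by parts with u = log(y), dv = (-y**2) dy, so v = -y**3/3 [assuming y > 0]: now -y**3*log(y)/3 + ∫(y**2/3) dy.
Step 2. Evaluate the standard form: now -y**3*log(y)/3 + y**3/9.
Answer: -y**3*log(y)/3 + y**3/9.


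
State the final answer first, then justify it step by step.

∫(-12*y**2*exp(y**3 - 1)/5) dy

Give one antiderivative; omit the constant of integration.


The answer is -4*exp(y**3 - 1)/5.
Step 1. Substitute u = y**3 - 1, turning ∫(-12*y**2*exp(y**3 - 1)/5) dy into ∫(-4*exp(u)/5) du: now ∫(-4*exp(u)/5) du.
Step 2. Evaluate the standard form: now -4*exp(u)/5.
Step 3. Substitute back u = y**3 - 1: now -4*exp(y**3 - 1)/5.
Answer: -4*exp(y**3 - 1)/5.


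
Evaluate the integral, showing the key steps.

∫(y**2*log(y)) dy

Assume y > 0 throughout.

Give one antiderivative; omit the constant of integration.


Step 1. Integrate ∫(y**2*log(y)) dy by parts with u = log(y), dv = (y**2) dy, so v = y**3/3 [assuming y > 0]: now y**3*log(y)/3 + ∫(-y**2/3) dy.
Step 2. Evaluate the standard form: now y**3*log(y)/3 - y**3/9.
Answer: y**3*log(y)/3 - y**3/9.


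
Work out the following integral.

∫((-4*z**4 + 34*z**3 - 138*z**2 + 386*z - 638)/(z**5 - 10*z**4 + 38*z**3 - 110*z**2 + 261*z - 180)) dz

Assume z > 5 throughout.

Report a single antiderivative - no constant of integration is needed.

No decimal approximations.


Answer: -3*log(z - 5) + 2*log(z - 4) - 3*log(z - 1) + 4*atan(z/3)/3.


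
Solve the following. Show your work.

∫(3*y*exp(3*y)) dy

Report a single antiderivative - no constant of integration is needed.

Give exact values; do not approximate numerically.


Step 1. Integrate ∫(3*y*exp(3*y)) dy by parts with u = y, dv = (3*exp(3*y)) dy, so v = exp(3*y): now y*exp(3*y) + ∫(-exp(3*y)) dy.
Step 2. Evaluate the standard form: now y*exp(3*y) - exp(3*y)/3.
Answer: y*exp(3*y) - exp(3*y)/3.


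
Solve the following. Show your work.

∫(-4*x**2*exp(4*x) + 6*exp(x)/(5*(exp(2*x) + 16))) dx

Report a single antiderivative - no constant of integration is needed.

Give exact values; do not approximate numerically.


Step 1. Rewrite: now ∫(-4*x**2*exp(4*x)) dx + ∫(6*exp(x)/(5*(exp(2*x) + 16))) dx.
Step 2. Integrate ∫(-4*x**2*exp(4*x)) dx by parts with u = x**2, dv = (-4*exp(4*x)) dx, so v = -exp(4*x): now -x**2*exp(4*x) + ∫(2*x*exp(4*x)) dx + ∫(6*exp(x)/(5*(exp(2*x) + 16))) dx.
Step 3. Integrate ∫(2*x*exp(4*x)) dx by parts with u = x, dv = (2*exp(4*x)) dx, so v = exp(4*x)/2: now -x**2*exp(4*x) + x*exp(4*x)/2 + ∫(6*exp(x)/(5*(exp(2*x) + 16))) dx + ∫(-exp(4*x)/2) dx.
Step 4. Evaluate the standard form: now -x**2*exp(4*x) + x*exp(4*x)/2 - exp(4*x)/8 + ∫(6*exp(x)/(5*(exp(2*x) + 16))) dx.
Step 5. Substitute u = exp(x), turning ∫(6*exp(x)/(5*(exp(2*x) + 16))) dx into ∫(6/(5*(u**2 + 16))) du: now -x**2*exp(4*x) + x*exp(4*x)/2 - exp(4*x)/8 + ∫(6/(5*(u**2 + 16))) du.
Step 6. Evaluate the standard form: now -x**2*exp(4*x) + x*exp(4*x)/2 - exp(4*x)/8 + 3*atan(u/4)/10.
Step 7. Substitute back u = exp(x): now -x**2*exp(4*x) + x*exp(4*x)/2 - exp(4*x)/8 + 3*atan(exp(x)/4)/10.
Answer: -x**2*exp(4*x) + x*exp(4*x)/2 - exp(4*x)/8 + 3*atan(exp(x)/4)/10.


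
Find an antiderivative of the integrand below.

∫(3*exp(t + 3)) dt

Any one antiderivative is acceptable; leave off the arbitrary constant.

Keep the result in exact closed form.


Answer: 3*exp(t + 3).


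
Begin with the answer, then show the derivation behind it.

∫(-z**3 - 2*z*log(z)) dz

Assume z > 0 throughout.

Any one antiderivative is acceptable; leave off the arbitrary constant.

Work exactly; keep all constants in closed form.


The answer is -z**4/4 - z**2*log(z) + z**2/2.
Step 1. Rewrite: now ∫(-z**3) dz + ∫(-2*z*log(z)) dz.
Step 2. Evaluate the standard form: now -z**4/4 + ∫(-2*z*log(z)) dz.
Step 3. Integrate ∫(-2*z*log(z)) dz by parts with u = log(z), dv = (-2*z) dz, so v = -z**2 [assuming z > 0]: now -z**4/4 - z**2*log(z) + ∫(z) dz.
Step 4. Evaluate the standard form: now -z**4/4 - z**2*log(z) + z**2/2.
Answer: -z**4/4 - z**2*log(z) + z**2/2.


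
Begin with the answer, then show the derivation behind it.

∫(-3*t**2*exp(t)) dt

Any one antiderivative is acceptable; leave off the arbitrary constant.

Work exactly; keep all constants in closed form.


The answer is -3*t**2*exp(t) + 6*t*exp(t) - 6*exp(t).
Step 1. Integrate ∫(-3*t**2*exp(t)) dt by parts with u = t**2, dv = (-3*exp(t)) dt, so v = -3*exp(t): now -3*t**2*exp(t) + ∫(6*t*exp(t)) dt.
Step 2. Integrate ∫(6*t*exp(t)) dt by parts with u = t, dv = (6*exp(t)) dt, so v = 6*exp(t): now -3*t**2*exp(t) + 6*t*exp(t) + ∫(-6*exp(t)) dt.
Step 3. Evaluate the standard form: now -3*t**2*exp(t) + 6*t*exp(t) - 6*exp(t).
Answer: -3*t**2*exp(t) + 6*t*exp(t) - 6*exp(t).


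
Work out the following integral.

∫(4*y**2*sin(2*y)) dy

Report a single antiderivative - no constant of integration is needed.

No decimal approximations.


Answer: -2*y**2*cos(2*y) + 2*y*sin(2*y) + cos(2*y).


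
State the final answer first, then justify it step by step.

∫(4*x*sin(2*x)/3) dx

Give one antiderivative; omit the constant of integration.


The answer is -2*x*cos(2*x)/3 + sin(2*x)/3.
Step 1. Integrate ∫(4*x*sin(2*x)/3) dx by parts with u = x, dv = (4*sin(2*x)/3) dx, so v = -2*cos(2*x)/3: now -2*x*cos(2*x)/3 + ∫(2*cos(2*x)/3) dx.
Step 2. Evaluate the standard form: now -2*x*cos(2*x)/3 + sin(2*x)/3.
Answer: -2*x*cos(2*x)/3 + sin(2*x)/3.


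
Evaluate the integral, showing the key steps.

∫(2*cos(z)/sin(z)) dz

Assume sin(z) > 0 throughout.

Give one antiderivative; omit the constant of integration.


Step 1. Substitute u = sin(z), turning ∫(2*cos(z)/sin(z)) dz into ∫(2/u) du: now ∫(2/u) du.
Step 2. Evaluate the standard form [assuming u > 0]: now 2*log(u).
Step 3. Substitute back u = sin(z): now 2*log(sin(z)).
Answer: 2*log(sin(z)).


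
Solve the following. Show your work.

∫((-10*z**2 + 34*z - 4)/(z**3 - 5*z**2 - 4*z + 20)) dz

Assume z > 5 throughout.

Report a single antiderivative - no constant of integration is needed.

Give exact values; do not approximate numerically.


Step 1. Decompose ∫((-10*z**2 + 34*z - 4)/(z**3 - 5*z**2 - 4*z + 20)) dz by partial fractions, (-10*z**2 + 34*z - 4)/(z**3 - 5*z**2 - 4*z + 20) = -4/(z + 2) - 2/(z - 2) - 4/(z - 5): now ∫(-4/(z - 5)) dz + ∫(-2/(z - 2)) dz + ∫(-4/(z + 2)) dz.
Step 2. Evaluate the standard form [assuming z > -2]: now -4*log(z + 2) + ∫(-4/(z - 5)) dz + ∫(-2/(z - 2)) dz.
Step 3. Evaluate the standard form [assuming z > 2]: now -2*log(z - 2) - 4*log(z + 2) + ∫(-4/(z - 5)) dz.
Step 4. Evaluate the standard form [assuming z > 5]: now -4*log(z - 5) - 2*log(z - 2) - 4*log(z + 2).
Answer: -4*log(z - 5) - 2*log(z - 2) - 4*log(z + 2).


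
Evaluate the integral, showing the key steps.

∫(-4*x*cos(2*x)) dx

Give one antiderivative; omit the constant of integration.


Step 1. Integrate ∫(-4*x*cos(2*x)) dx by parts with u = x, dv = (-4*cos(2*x)) dx, so v = -2*sin(2*x): now -2*x*sin(2*x) + ∫(2*sin(2*x)) dx.
Step 2. Evaluate the standard form: now -2*x*sin(2*x) - cos(2*x).
Answer: -2*x*sin(2*x) - cos(2*x).


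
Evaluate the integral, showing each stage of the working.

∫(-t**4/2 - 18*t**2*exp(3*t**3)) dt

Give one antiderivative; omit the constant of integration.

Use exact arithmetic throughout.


Step 1. Rewrite: now ∫(-t**4/2) dt + ∫(-18*t**2*exp(3*t**3)) dt.
Step 2. Substitute u = t**3, turning ∫(-18*t**2*exp(3*t**3)) dt into ∫(-6*exp(3*u)) du: now ∫(-t**4/2) dt + ∫(-6*exp(3*u)) du.
Step 3. Evaluate the standard form: now -2*exp(3*u) + ∫(-t**4/2) dt.
Step 4. Substitute back u = t**3: now -2*exp(3*t**3) + ∫(-t**4/2) dt.
Step 5. Evaluate the standard form: now -t**5/10 - 2*exp(3*t**3).
Answer: -t**5/10 - 2*exp(3*t**3).


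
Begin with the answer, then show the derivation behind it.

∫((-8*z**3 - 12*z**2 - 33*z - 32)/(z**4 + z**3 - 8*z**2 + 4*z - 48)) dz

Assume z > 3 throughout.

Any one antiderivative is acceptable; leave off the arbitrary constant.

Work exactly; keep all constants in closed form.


The answer is -5*log(z - 3) - 3*log(z + 4) - atan(z/2)/2.
Step 1. Decompose ∫((-8*z**3 - 12*z**2 - 33*z - 32)/(z**4 + z**3 - 8*z**2 + 4*z - 48)) dz by partial fractions, (-8*z**3 - 12*z**2 - 33*z - 32)/(z**4 + z**3 - 8*z**2 + 4*z - 48) = -1/(z**2 + 4) - 3/(z + 4) - 5/(z - 3): now ∫(-5/(z - 3)) dz + ∫(-3/(z + 4)) dz + ∫(-1/(z**2 + 4)) dz.
Step 2. Evaluate the standard form [assuming z > -4]: now -3*log(z + 4) + ∫(-5/(z - 3)) dz + ∫(-1/(z**2 + 4)) dz.
Step 3. Evaluate the standard form [assuming z > 3]: now -5*log(z - 3) - 3*log(z + 4) + ∫(-1/(z**2 + 4)) dz.
Step 4. Evaluate the standard form: now -5*log(z - 3) - 3*log(z + 4) - atan(z/2)/2.
Answer: -5*log(z - 3) - 3*log(z + 4) - atan(z/2)/2.


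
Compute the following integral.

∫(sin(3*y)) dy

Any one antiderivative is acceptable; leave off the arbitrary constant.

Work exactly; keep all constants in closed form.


Answer: -cos(3*y)/3.


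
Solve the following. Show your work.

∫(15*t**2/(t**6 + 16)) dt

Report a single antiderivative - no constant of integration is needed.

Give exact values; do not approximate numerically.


Step 1. Substitute u = t**3, turning ∫(15*t**2/(t**6 + 16)) dt into ∫(5/(u**2 + 16)) du: now ∫(5/(u**2 + 16)) du.
Step 2. Evaluate the standard form: now 5*atan(u/4)/4.
Step 3. Substitute back u = t**3: now 5*atan(t**3/4)/4.
Answer: 5*atan(t**3/4)/4.


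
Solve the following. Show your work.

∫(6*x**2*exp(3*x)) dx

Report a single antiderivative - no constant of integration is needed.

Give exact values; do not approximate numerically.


Step 1. Integrate ∫(6*x**2*exp(3*x)) dx by parts with u = x**2, dv = (6*exp(3*x)) dx, so v = 2*exp(3*x): now 2*x**2*exp(3*x) + ∫(-4*x*exp(3*x)) dx.
Step 2. Integrate ∫(-4*x*exp(3*x)) dx by parts with u = x, dv = (-4*exp(3*x)) dx, so v = -4*exp(3*x)/3: now 2*x**2*exp(3*x) - 4*x*exp(3*x)/3 + ∫(4*exp(3*x)/3) dx.
Step 3. Evaluate the standard form: now 2*x**2*exp(3*x) - 4*x*exp(3*x)/3 + 4*exp(3*x)/9.
Answer: 2*x**2*exp(3*x) - 4*x*exp(3*x)/3 + 4*exp(3*x)/9.


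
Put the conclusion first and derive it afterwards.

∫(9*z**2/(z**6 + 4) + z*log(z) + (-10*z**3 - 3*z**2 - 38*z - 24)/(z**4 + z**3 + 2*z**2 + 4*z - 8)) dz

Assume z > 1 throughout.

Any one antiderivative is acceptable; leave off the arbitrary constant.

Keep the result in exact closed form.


The answer is z**2*log(z)/2 - z**2/4 - 5*log(z - 1) - 5*log(z + 2) + atan(z/2) + 3*atan(z**3/2)/2.
Step 1. Rewrite: now ∫(z*log(z)) dz + ∫(9*z**2/(z**6 + 4)) dz + ∫((-10*z**3 - 3*z**2 - 38*z - 24)/(z**4 + z**3 + 2*z**2 + 4*z - 8)) dz.
Step 2. Integrate ∫(z*log(z)) dz by parts with u = log(z), dv = (z) dz, so v = z**2/2 [assuming z > 0]: now z**2*log(z)/2 + ∫(-z/2) dz + ∫(9*z**2/(z**6 + 4)) dz + ∫((-10*z**3 - 3*z**2 - 38*z - 24)/(z**4 + z**3 + 2*z**2 + 4*z - 8)) dz.
Step 3. Evaluate the standard form: now z**2*log(z)/2 - z**2/4 + ∫(9*z**2/(z**6 + 4)) dz + ∫((-10*z**3 - 3*z**2 - 38*z - 24)/(z**4 + z**3 + 2*z**2 + 4*z - 8)) dz.
Step 4. Decompose ∫((-10*z**3 - 3*z**2 - 38*z - 24)/(z**4 + z**3 + 2*z**2 + 4*z - 8)) dz by partial fractions, (-10*z**3 - 3*z**2 - 38*z - 24)/(z**4 + z**3 + 2*z**2 + 4*z - 8) = 2/(z**2 + 4) - 5/(z + 2) - 5/(z - 1): now z**2*log(z)/2 - z**2/4 + ∫(9*z**2/(z**6 + 4)) dz + ∫(-5/(z - 1)) dz + ∫(-5/(z + 2)) dz + ∫(2/(z**2 + 4)) dz.
Step 5. Evaluate the standard form [assuming z > 1]: now z**2*log(z)/2 - z**2/4 - 5*log(z - 1) + ∫(9*z**2/(z**6 + 4)) dz + ∫(-5/(z + 2)) dz + ∫(2/(z**2 + 4)) dz.
Step 6. Evaluate the standard form [assuming z > -2]: now z**2*log(z)/2 - z**2/4 - 5*log(z - 1) - 5*log(z + 2) + ∫(9*z**2/(z**6 + 4)) dz + ∫(2/(z**2 + 4)) dz.
Step 7. Evaluate the standard form: now z**2*log(z)/2 - z**2/4 - 5*log(z - 1) - 5*log(z + 2) + atan(z/2) + ∫(9*z**2/(z**6 + 4)) dz.
Step 8. Substitute u = z**3, turning ∫(9*z**2/(z**6 + 4)) dz into ∫(3/(u**2 + 4)) du: now z**2*log(z)/2 - z**2/4 - 5*log(z - 1) - 5*log(z + 2) + atan(z/2) + ∫(3/(u**2 + 4)) du.
Step 9. Evaluate the standard form: now z**2*log(z)/2 - z**2/4 - 5*log(z - 1) - 5*log(z + 2) + 3*atan(u/2)/2 + atan(z/2).
Step 10. Substitute back u = z**3: now z**2*log(z)/2 - z**2/4 - 5*log(z - 1) - 5*log(z + 2) + atan(z/2) + 3*atan(z**3/2)/2.
Answer: z**2*log(z)/2 - z**2/4 - 5*log(z - 1) - 5*log(z + 2) + atan(z/2) + 3*atan(z**3/2)/2.


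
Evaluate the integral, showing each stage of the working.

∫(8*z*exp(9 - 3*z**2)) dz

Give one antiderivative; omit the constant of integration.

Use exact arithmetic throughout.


Step 1. Substitute u = z**2 - 3, turning ∫(8*z*exp(9 - 3*z**2)) dz into ∫(4*exp(-3*u)) du: now ∫(4*exp(-3*u)) du.
Step 2. Evaluate the standard form: now -4*exp(-3*u)/3.
Step 3. Substitute back u = z**2 - 3: now -4*exp(9 - 3*z**2)/3.
Answer: -4*exp(9 - 3*z**2)/3.


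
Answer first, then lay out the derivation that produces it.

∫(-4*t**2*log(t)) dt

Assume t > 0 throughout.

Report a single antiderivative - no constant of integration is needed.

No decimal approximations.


The answer is -4*t**3*log(t)/3 + 4*t**3/9.
Step 1. Integrate ∫(-4*t**2*log(t)) dt by parts with u = log(t), dv = (-4*t**2) dt, so v = -4*t**3/3 [assuming t > 0]: now -4*t**3*log(t)/3 + ∫(4*t**2/3) dt.
Step 2. Evaluate the standard form: now -4*t**3*log(t)/3 + 4*t**3/9.
Answer: -4*t**3*log(t)/3 + 4*t**3/9.


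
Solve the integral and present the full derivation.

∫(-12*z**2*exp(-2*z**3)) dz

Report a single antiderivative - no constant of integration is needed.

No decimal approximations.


Step 1. Substitute u = z**3, turning ∫(-12*z**2*exp(-2*z**3)) dz into ∫(-4*exp(-2*u)) du: now ∫(-4*exp(-2*u)) du.
Step 2. Evaluate the standard form: now 2*exp(-2*u).
Step 3. Substitute back u = z**3: now 2*exp(-2*z**3).
Answer: 2*exp(-2*z**3).


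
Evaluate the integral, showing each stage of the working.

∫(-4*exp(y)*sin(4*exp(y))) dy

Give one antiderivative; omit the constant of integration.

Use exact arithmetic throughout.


Step 1. Substitute u = exp(y), turning ∫(-4*exp(y)*sin(4*exp(y))) dy into ∫(-4*sin(4*u)) du: now ∫(-4*sin(4*u)) du.
Step 2. Evaluate the standard form: now cos(4*u).
Step 3. Substitute back u = exp(y): now cos(4*exp(y)).
Answer: cos(4*exp(y)).


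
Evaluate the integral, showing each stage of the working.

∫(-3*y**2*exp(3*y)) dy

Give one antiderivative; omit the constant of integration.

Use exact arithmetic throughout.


Step 1. Integrate ∫(-3*y**2*exp(3*y)) dy by parts with u = y**2, dv = (-3*exp(3*y)) dy, so v = -exp(3*y): now -y**2*exp(3*y) + ∫(2*y*exp(3*y)) dy.
Step 2. Integrate ∫(2*y*exp(3*y)) dy by parts with u = y, dv = (2*exp(3*y)) dy, so v = 2*exp(3*y)/3: now -y**2*exp(3*y) + 2*y*exp(3*y)/3 + ∫(-2*exp(3*y)/3) dy.
Step 3. Evaluate the standard form: now -y**2*exp(3*y) + 2*y*exp(3*y)/3 - 2*exp(3*y)/9.
Answer: -y**2*exp(3*y) + 2*y*exp(3*y)/3 - 2*exp(3*y)/9.


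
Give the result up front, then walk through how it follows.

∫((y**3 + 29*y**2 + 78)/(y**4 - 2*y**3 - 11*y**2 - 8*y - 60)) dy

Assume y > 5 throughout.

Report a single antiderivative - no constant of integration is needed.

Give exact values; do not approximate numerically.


The answer is 4*log(y - 5) - 3*log(y + 3) + atan(y/2).
Step 1. Decompose ∫((y**3 + 29*y**2 + 78)/(y**4 - 2*y**3 - 11*y**2 - 8*y - 60)) dy by partial fractions, (y**3 + 29*y**2 + 78)/(y**4 - 2*y**3 - 11*y**2 - 8*y - 60) = 2/(y**2 + 4) - 3/(y + 3) + 4/(y - 5): now ∫(4/(y - 5)) dy + ∫(-3/(y + 3)) dy + ∫(2/(y**2 + 4)) dy.
Step 2. Evaluate the standard form [assuming y > -3]: now -3*log(y + 3) + ∫(4/(y - 5)) dy + ∫(2/(y**2 + 4)) dy.
Step 3. Evaluate the standard form [assuming y > 5]: now 4*log(y - 5) - 3*log(y + 3) + ∫(2/(y**2 + 4)) dy.
Step 4. Evaluate the standard form: now 4*log(y - 5) - 3*log(y + 3) + atan(y/2).
Answer: 4*log(y - 5) - 3*log(y + 3) + atan(y/2).


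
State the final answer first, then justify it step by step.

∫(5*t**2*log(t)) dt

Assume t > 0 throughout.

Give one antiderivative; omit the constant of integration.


The answer is 5*t**3*log(t)/3 - 5*t**3/9.
Step 1. Integrate ∫(5*t**2*log(t)) dt by parts with u = log(t), dv = (5*t**2) dt, so v = 5*t**3/3 [assuming t > 0]: now 5*t**3*log(t)/3 + ∫(-5*t**2/3) dt.
Step 2. Evaluate the standard form: now 5*t**3*log(t)/3 - 5*t**3/9.
Answer: 5*t**3*log(t)/3 - 5*t**3/9.


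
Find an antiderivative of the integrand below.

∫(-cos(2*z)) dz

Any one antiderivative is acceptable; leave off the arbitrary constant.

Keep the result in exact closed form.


Answer: -sin(2*z)/2.


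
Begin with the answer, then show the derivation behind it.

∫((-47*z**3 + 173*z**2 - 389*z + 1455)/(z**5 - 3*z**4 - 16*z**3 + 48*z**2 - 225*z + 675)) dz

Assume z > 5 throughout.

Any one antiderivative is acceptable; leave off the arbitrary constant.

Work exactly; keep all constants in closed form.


The answer is -3*log(z - 5) - 2*log(z - 3) + 5*log(z + 5) - atan(z/3)/3.
Step 1. Decompose ∫((-47*z**3 + 173*z**2 - 389*z + 1455)/(z**5 - 3*z**4 - 16*z**3 + 48*z**2 - 225*z + 675)) dz by partial fractions, (-47*z**3 + 173*z**2 - 389*z + 1455)/(z**5 - 3*z**4 - 16*z**3 + 48*z**2 - 225*z + 675) = -1/(z**2 + 9) + 5/(z + 5) - 2/(z - 3) - 3/(z - 5): now ∫(-3/(z - 5)) dz + ∫(-2/(z - 3)) dz + ∫(5/(z + 5)) dz + ∫(-1/(z**2 + 9)) dz.
Step 2. Evaluate the standard form [assuming z > -5]: now 5*log(z + 5) + ∫(-3/(z - 5)) dz + ∫(-2/(z - 3)) dz + ∫(-1/(z**2 + 9)) dz.
Step 3. Evaluate the standard form [assuming z > 5]: now -3*log(z - 5) + 5*log(z + 5) + ∫(-2/(z - 3)) dz + ∫(-1/(z**2 + 9)) dz.
Step 4. Evaluate the standard form [assuming z > 3]: now -3*log(z - 5) - 2*log(z - 3) + 5*log(z + 5) + ∫(-1/(z**2 + 9)) dz.
Step 5. Evaluate the standard form: now -3*log(z - 5) - 2*log(z - 3) + 5*log(z + 5) - atan(z/3)/3.
Answer: -3*log(z - 5) - 2*log(z - 3) + 5*log(z + 5) - atan(z/3)/3.


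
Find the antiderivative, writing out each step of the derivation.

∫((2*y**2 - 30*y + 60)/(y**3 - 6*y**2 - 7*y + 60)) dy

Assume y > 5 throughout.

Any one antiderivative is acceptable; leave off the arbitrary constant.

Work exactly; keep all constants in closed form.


Step 1. Decompose ∫((2*y**2 - 30*y + 60)/(y**3 - 6*y**2 - 7*y + 60)) dy by partial fractions, (2*y**2 - 30*y + 60)/(y**3 - 6*y**2 - 7*y + 60) = 3/(y + 3) + 4/(y - 4) - 5/(y - 5): now ∫(-5/(y - 5)) dy + ∫(4/(y - 4)) dy + ∫(3/(y + 3)) dy.
Step 2. Evaluate the standard form [assuming y > 5]: now -5*log(y - 5) + ∫(4/(y - 4)) dy + ∫(3/(y + 3)) dy.
Step 3. Evaluate the standard form [assuming y > -3]: now -5*log(y - 5) + 3*log(y + 3) + ∫(4/(y - 4)) dy.
Step 4. Evaluate the standard form [assuming y > 4]: now -5*log(y - 5) + 4*log(y - 4) + 3*log(y + 3).
Answer: -5*log(y - 5) + 4*log(y - 4) + 3*log(y + 3).


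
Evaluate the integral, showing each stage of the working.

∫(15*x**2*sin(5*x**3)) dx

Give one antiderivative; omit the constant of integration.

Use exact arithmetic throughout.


Step 1. Substitute u = x**3, turning ∫(15*x**2*sin(5*x**3)) dx into ∫(5*sin(5*u)) du: now ∫(5*sin(5*u)) du.
Step 2. Evaluate the standard form: now -cos(5*u).
Step 3. Substitute back u = x**3: now -cos(5*x**3).
Answer: -cos(5*x**3).


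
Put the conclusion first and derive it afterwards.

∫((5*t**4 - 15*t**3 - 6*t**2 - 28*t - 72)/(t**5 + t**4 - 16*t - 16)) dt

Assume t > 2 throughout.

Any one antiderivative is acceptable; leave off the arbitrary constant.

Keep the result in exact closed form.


The answer is -2*log(t - 2) + 2*log(t + 1) + 5*log(t + 2) - 2*atan(t/2).
Step 1. Decompose ∫((5*t**4 - 15*t**3 - 6*t**2 - 28*t - 72)/(t**5 + t**4 - 16*t - 16)) dt by partial fractions, (5*t**4 - 15*t**3 - 6*t**2 - 28*t - 72)/(t**5 + t**4 - 16*t - 16) = -4/(t**2 + 4) + 5/(t + 2) + 2/(t + 1) - 2/(t - 2): now ∫(-2/(t - 2)) dt + ∫(2/(t + 1)) dt + ∫(5/(t + 2)) dt + ∫(-4/(t**2 + 4)) dt.
Step 2. Evaluate the standard form [assuming t > -2]: now 5*log(t + 2) + ∫(-2/(t - 2)) dt + ∫(2/(t + 1)) dt + ∫(-4/(t**2 + 4)) dt.
Step 3. Evaluate the standard form [assuming t > -1]: now 2*log(t + 1) + 5*log(t + 2) + ∫(-2/(t - 2)) dt + ∫(-4/(t**2 + 4)) dt.
Step 4. Evaluate the standard form [assuming t > 2]: now -2*log(t - 2) + 2*log(t + 1) + 5*log(t + 2) + ∫(-4/(t**2 + 4)) dt.
Step 5. Evaluate the standard form: now -2*log(t - 2) + 2*log(t + 1) + 5*log(t + 2) - 2*atan(t/2).
Answer: -2*log(t - 2) + 2*log(t + 1) + 5*log(t + 2) - 2*atan(t/2).


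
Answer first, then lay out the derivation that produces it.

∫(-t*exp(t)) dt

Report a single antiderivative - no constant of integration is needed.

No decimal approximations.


The answer is -t*exp(t) + exp(t).
Step 1. Integrate ∫(-t*exp(t)) dt by parts with u = t, dv = (-exp(t)) dt, so v = -exp(t): now -t*exp(t) + ∫(exp(t)) dt.
Step 2. Evaluate the standard form: now -t*exp(t) + exp(t).
Answer: -t*exp(t) + exp(t).


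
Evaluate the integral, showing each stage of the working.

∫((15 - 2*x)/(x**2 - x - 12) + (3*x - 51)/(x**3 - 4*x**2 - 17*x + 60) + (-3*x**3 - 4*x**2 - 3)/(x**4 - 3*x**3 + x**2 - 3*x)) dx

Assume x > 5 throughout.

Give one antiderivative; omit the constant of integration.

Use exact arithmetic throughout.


Step 1. Rewrite: now ∫((15 - 2*x)/(x**2 - x - 12)) dx + ∫((3*x - 51)/(x**3 - 4*x**2 - 17*x + 60)) dx + ∫((-3*x**3 - 4*x**2 - 3)/(x**4 - 3*x**3 + x**2 - 3*x)) dx.
Step 2. Decompose ∫((3*x - 51)/(x**3 - 4*x**2 - 17*x + 60)) dx by partial fractions, (3*x - 51)/(x**3 - 4*x**2 - 17*x + 60) = -1/(x + 4) + 3/(x - 3) - 2/(x - 5): now ∫((15 - 2*x)/(x**2 - x - 12)) dx + ∫((-3*x**3 - 4*x**2 - 3)/(x**4 - 3*x**3 + x**2 - 3*x)) dx + ∫(-2/(x - 5)) dx + ∫(3/(x - 3)) dx + ∫(-1/(x + 4)) dx.
Step 3. Evaluate the standard form [assuming x > -4]: now -log(x + 4) + ∫((15 - 2*x)/(x**2 - x - 12)) dx + ∫((-3*x**3 - 4*x**2 - 3)/(x**4 - 3*x**3 + x**2 - 3*x)) dx + ∫(-2/(x - 5)) dx + ∫(3/(x - 3)) dx.
Step 4. Evaluate the standard form [assuming x > 5]: now -2*log(x - 5) - log(x + 4) + ∫((15 - 2*x)/(x**2 - x - 12)) dx + ∫((-3*x**3 - 4*x**2 - 3)/(x**4 - 3*x**3 + x**2 - 3*x)) dx + ∫(3/(x - 3)) dx.
Step 5. Evaluate the standard form [assuming x > 3]: now -2*log(x - 5) + 3*log(x - 3) - log(x + 4) + ∫((15 - 2*x)/(x**2 - x - 12)) dx + ∫((-3*x**3 - 4*x**2 - 3)/(x**4 - 3*x**3 + x**2 - 3*x)) dx.
Step 6. Decompose ∫((-3*x**3 - 4*x**2 - 3)/(x**4 - 3*x**3 + x**2 - 3*x)) dx by partial fractions, (-3*x**3 - 4*x**2 - 3)/(x**4 - 3*x**3 + x**2 - 3*x) = -1/(x**2 + 1) - 4/(x - 3) + 1/x: now -2*log(x - 5) + 3*log(x - 3) - log(x + 4) + ∫(1/x) dx + ∫((15 - 2*x)/(x**2 - x - 12)) dx + ∫(-4/(x - 3)) dx + ∫(-1/(x**2 + 1)) dx.
Step 7. Evaluate the standard form [assuming x > 3]: now -2*log(x - 5) - log(x - 3) - log(x + 4) + ∫(1/x) dx + ∫((15 - 2*x)/(x**2 - x - 12)) dx + ∫(-1/(x**2 + 1)) dx.
Step 8. Evaluate the standard form [assuming x > 0]: now log(x) - 2*log(x - 5) - log(x - 3) - log(x + 4) + ∫((15 - 2*x)/(x**2 - x - 12)) dx + ∫(-1/(x**2 + 1)) dx.
Step 9. Evaluate the standard form: now log(x) - 2*log(x - 5) - log(x - 3) - log(x + 4) - atan(x) + ∫((15 - 2*x)/(x**2 - x - 12)) dx.
Step 10. Decompose ∫((15 - 2*x)/(x**2 - x - 12)) dx by partial fractions, (15 - 2*x)/(x**2 - x - 12) = -3/(x + 3) + 1/(x - 4): now log(x) - 2*log(x - 5) - log(x - 3) - log(x + 4) - atan(x) + ∫(1/(x - 4)) dx + ∫(-3/(x + 3)) dx.
Step 11. Evaluate the standard form [assuming x > 4]: now log(x) - 2*log(x - 5) + log(x - 4) - log(x - 3) - log(x + 4) - atan(x) + ∫(-3/(x + 3)) dx.
Step 12. Evaluate the standard form [assuming x > -3]: now log(x) - 2*log(x - 5) + log(x - 4) - log(x - 3) - 3*log(x + 3) - log(x + 4) - atan(x).
Answer: log(x) - 2*log(x - 5) + log(x - 4) - log(x - 3) - 3*log(x + 3) - log(x + 4) - atan(x).


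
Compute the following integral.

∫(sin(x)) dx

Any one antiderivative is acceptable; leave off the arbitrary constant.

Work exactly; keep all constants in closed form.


Answer: -cos(x).


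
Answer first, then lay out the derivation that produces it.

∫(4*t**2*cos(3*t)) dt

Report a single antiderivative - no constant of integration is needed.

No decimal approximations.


The answer is 4*t**2*sin(3*t)/3 + 8*t*cos(3*t)/9 - 8*sin(3*t)/27.
Step 1. Integrate ∫(4*t**2*cos(3*t)) dt by parts with u = t**2, dv = (4*cos(3*t)) dt, so v = 4*sin(3*t)/3: now 4*t**2*sin(3*t)/3 + ∫(-8*t*sin(3*t)/3) dt.
Step 2. Integrate ∫(-8*t*sin(3*t)/3) dt by parts with u = t, dv = (-8*sin(3*t)/3) dt, so v = 8*cos(3*t)/9: now 4*t**2*sin(3*t)/3 + 8*t*cos(3*t)/9 + ∫(-8*cos(3*t)/9) dt.
Step 3. Evaluate the standard form: now 4*t**2*sin(3*t)/3 + 8*t*cos(3*t)/9 - 8*sin(3*t)/27.
Answer: 4*t**2*sin(3*t)/3 + 8*t*cos(3*t)/9 - 8*sin(3*t)/27.


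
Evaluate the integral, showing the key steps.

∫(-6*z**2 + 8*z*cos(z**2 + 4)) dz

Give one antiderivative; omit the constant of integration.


Step 1. Rewrite: now ∫(-6*z**2) dz + ∫(8*z*cos(z**2 + 4)) dz.
Step 2. Substitute u = z**2 + 4, turning ∫(8*z*cos(z**2 + 4)) dz into ∫(4*cos(u)) du: now ∫(-6*z**2) dz + ∫(4*cos(u)) du.
Step 3. Evaluate the standard form: now 4*sin(u) + ∫(-6*z**2) dz.
Step 4. Substitute back u = z**2 + 4: now 4*sin(z**2 + 4) + ∫(-6*z**2) dz.
Step 5. Evaluate the standard form: now -2*z**3 + 4*sin(z**2 + 4).
Answer: -2*z**3 + 4*sin(z**2 + 4).


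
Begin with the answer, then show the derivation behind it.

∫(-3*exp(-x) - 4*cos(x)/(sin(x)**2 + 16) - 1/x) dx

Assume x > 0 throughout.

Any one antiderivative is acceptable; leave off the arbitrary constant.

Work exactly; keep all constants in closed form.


The answer is -log(x) - atan(sin(x)/4) + 3*exp(-x).
Step 1. Rewrite: now ∫(-1/x) dx + ∫(-4*cos(x)/(sin(x)**2 + 16)) dx + ∫(-3*exp(-x)) dx.
Step 2. Substitute u = sin(x), turning ∫(-4*cos(x)/(sin(x)**2 + 16)) dx into ∫(-4/(u**2 + 16)) du: now ∫(-1/x) dx + ∫(-4/(u**2 + 16)) du + ∫(-3*exp(-x)) dx.
Step 3. Evaluate the standard form: now -atan(u/4) + ∫(-1/x) dx + ∫(-3*exp(-x)) dx.
Step 4. Substitute back u = sin(x): now -atan(sin(x)/4) + ∫(-1/x) dx + ∫(-3*exp(-x)) dx.
Step 5. Evaluate the standard form [assuming x > 0]: now -log(x) - atan(sin(x)/4) + ∫(-3*exp(-x)) dx.
Step 6. Evaluate the standard form: now -log(x) - atan(sin(x)/4) + 3*exp(-x).
Answer: -log(x) - atan(sin(x)/4) + 3*exp(-x).
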